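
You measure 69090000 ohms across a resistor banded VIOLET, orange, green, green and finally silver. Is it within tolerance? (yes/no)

Violet → 7 (first significant figure)
Orange → 3 (second significant figure)
Green → 5 (third significant figure)
Green → ×10^5 multiplier
Silver → ±10% tolerance
735 × 100000 = 73500000 Ω
Allowed range: 66150000 Ω to 80850000 Ω.
69090000 ohms lies inside that range.

yes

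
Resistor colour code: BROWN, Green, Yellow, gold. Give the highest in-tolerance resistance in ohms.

157500 Ω

Brown → 1 (first significant figure)
Green → 5 (second significant figure)
Yellow → ×10^4 multiplier
Gold → ±5% tolerance
15 × 10000 = 150000 Ω
Highest = 150000 × (1 + 5/100) = 157500 Ω.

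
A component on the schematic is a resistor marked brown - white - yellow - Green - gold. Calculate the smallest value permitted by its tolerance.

18430000 Ω

Brown → 1 (first significant figure)
White → 9 (second significant figure)
Yellow → 4 (third significant figure)
Green → ×10^5 multiplier
Gold → ±5% tolerance
194 × 100000 = 19400000 Ω
Smallest = 19400000 × (1 − 5/100) = 18430000 Ω.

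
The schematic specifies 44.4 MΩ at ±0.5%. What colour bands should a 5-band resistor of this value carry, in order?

yellow, yellow, yellow, green, green

44400000 Ω = 444 × 10^5.
4 → yellow
4 → yellow
4 → yellow
Multiplier 10^5 → green.
±0.5% tolerance → green.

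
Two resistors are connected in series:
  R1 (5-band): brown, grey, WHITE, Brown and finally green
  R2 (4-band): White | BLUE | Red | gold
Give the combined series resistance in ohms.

R1: brown, grey, white → 189; brown ×10 → 1890 Ω.
R2: white, blue → 96; red ×10^2 → 9600 Ω.
Series: 1890 + 9600 = 11490 Ω.

11490 Ω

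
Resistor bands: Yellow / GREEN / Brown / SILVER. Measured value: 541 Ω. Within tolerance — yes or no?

Yellow → 4 (first significant figure)
Green → 5 (second significant figure)
Brown → ×10 multiplier
Silver → ±10% tolerance
45 × 10 = 450 Ω
Allowed range: 405 Ω to 495 Ω.
541 Ω lies outside that range.

no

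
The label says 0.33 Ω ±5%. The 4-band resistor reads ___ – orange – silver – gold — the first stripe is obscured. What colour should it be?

orange

0.33 Ω = 33 × 10^-2.
The first band gives digit 3 of the significand, and 3 is orange.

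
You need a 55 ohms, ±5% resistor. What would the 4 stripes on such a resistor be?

55 Ω = 55 × 10^0.
5 → green
5 → green
Multiplier 10^0 → black.
±5% tolerance → gold.

green, green, black, gold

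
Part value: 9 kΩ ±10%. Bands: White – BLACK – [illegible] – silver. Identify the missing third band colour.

red

9000 Ω = 90 × 10^2.
The third band is the multiplier, 10^2, which is red.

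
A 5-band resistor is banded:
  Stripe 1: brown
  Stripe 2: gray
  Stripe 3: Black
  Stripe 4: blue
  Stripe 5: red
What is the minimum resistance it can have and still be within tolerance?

Brown → 1 (first significant figure)
Grey → 8 (second significant figure)
Black → 0 (third significant figure)
Blue → ×10^6 multiplier
Red → ±2% tolerance
180 × 1000000 = 180000000 Ω
Minimum = 180000000 × (1 − 2/100) = 176400000 Ω.

176400000 Ω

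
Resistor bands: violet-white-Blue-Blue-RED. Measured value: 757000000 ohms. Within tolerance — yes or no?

no

Violet → 7 (first significant figure)
White → 9 (second significant figure)
Blue → 6 (third significant figure)
Blue → ×10^6 multiplier
Red → ±2% tolerance
796 × 1000000 = 796000000 Ω
Allowed range: 780080000 Ω to 811920000 Ω.
757000000 ohms lies outside that range.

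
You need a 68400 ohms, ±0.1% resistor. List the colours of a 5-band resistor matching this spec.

blue, grey, yellow, red, violet

68400 Ω = 684 × 10^2.
6 → blue
8 → grey
4 → yellow
Multiplier 10^2 → red.
±0.1% tolerance → violet.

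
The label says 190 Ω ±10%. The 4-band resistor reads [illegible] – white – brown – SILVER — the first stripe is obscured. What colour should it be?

brown

190 Ω = 19 × 10^1.
The first band gives digit 1 of the significand, and 1 is brown.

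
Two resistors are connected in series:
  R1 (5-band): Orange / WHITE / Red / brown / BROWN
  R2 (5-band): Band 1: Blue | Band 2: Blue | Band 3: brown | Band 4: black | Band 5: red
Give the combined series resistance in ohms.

4581 Ω

R1: orange, white, red → 392; brown ×10 → 3920 Ω.
R2: blue, blue, brown → 661; black ×1 → 661 Ω.
Series: 3920 + 661 = 4581 Ω.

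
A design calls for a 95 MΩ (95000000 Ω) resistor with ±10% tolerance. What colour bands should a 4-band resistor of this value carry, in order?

95000000 Ω = 95 × 10^6.
9 → white
5 → green
Multiplier 10^6 → blue.
±10% tolerance → silver.

white, green, blue, silver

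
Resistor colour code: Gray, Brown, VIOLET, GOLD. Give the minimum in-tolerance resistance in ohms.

769500000 Ω

Grey → 8 (first significant figure)
Brown → 1 (second significant figure)
Violet → ×10^7 multiplier
Gold → ±5% tolerance
81 × 10000000 = 810000000 Ω
Minimum = 810000000 × (1 − 5/100) = 769500000 Ω.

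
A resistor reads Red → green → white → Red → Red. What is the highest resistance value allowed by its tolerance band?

Red → 2 (first significant figure)
Green → 5 (second significant figure)
White → 9 (third significant figure)
Red → ×10^2 multiplier
Red → ±2% tolerance
259 × 100 = 25900 Ω
Highest = 25900 × (1 + 2/100) = 26418 Ω.

26418 Ω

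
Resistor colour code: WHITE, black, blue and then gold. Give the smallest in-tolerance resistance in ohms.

85500000 Ω

White → 9 (first significant figure)
Black → 0 (second significant figure)
Blue → ×10^6 multiplier
Gold → ±5% tolerance
90 × 1000000 = 90000000 Ω
Smallest = 90000000 × (1 − 5/100) = 85500000 Ω.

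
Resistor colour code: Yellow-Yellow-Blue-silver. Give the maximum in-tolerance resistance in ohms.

48400000 Ω

Yellow → 4 (first significant figure)
Yellow → 4 (second significant figure)
Blue → ×10^6 multiplier
Silver → ±10% tolerance
44 × 1000000 = 44000000 Ω
Maximum = 44000000 × (1 + 10/100) = 48400000 Ω.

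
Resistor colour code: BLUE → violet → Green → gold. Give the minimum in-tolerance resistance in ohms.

Blue → 6 (first significant figure)
Violet → 7 (second significant figure)
Green → ×10^5 multiplier
Gold → ±5% tolerance
67 × 100000 = 6700000 Ω
Minimum = 6700000 × (1 − 5/100) = 6365000 Ω.

6365000 Ω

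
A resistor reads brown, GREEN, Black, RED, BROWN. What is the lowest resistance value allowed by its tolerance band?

14850 Ω

Brown → 1 (first significant figure)
Green → 5 (second significant figure)
Black → 0 (third significant figure)
Red → ×10^2 multiplier
Brown → ±1% tolerance
150 × 100 = 15000 Ω
Lowest = 15000 × (1 − 1/100) = 14850 Ω.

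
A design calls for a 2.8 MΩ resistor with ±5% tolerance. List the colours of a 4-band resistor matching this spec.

2800000 Ω = 28 × 10^5.
2 → red
8 → grey
Multiplier 10^5 → green.
±5% tolerance → gold.

red, grey, green, gold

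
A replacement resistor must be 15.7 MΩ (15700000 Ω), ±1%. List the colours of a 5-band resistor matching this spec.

brown, green, violet, green, brown

15700000 Ω = 157 × 10^5.
1 → brown
5 → green
7 → violet
Multiplier 10^5 → green.
±1% tolerance → brown.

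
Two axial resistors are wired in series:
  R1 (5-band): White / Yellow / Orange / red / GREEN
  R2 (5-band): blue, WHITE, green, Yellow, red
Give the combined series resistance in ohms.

7044300 Ω

R1: white, yellow, orange → 943; red ×10^2 → 94300 Ω.
R2: blue, white, green → 695; yellow ×10^4 → 6950000 Ω.
Series: 94300 + 6950000 = 7044300 Ω.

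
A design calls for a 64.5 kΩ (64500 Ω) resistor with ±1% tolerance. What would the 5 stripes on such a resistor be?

blue, yellow, green, red, brown

64500 Ω = 645 × 10^2.
6 → blue
4 → yellow
5 → green
Multiplier 10^2 → red.
±1% tolerance → brown.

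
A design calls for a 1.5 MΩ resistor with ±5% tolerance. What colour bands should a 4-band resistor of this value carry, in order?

brown, green, green, gold

1500000 Ω = 15 × 10^5.
1 → brown
5 → green
Multiplier 10^5 → green.
±5% tolerance → gold.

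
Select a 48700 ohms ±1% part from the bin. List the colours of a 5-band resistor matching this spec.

48700 Ω = 487 × 10^2.
4 → yellow
8 → grey
7 → violet
Multiplier 10^2 → red.
±1% tolerance → brown.

yellow, grey, violet, red, brown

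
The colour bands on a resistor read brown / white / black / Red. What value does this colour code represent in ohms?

19 Ω

Brown → 1 (first significant figure)
White → 9 (second significant figure)
Black → ×1 multiplier
19 × 1 = 19 Ω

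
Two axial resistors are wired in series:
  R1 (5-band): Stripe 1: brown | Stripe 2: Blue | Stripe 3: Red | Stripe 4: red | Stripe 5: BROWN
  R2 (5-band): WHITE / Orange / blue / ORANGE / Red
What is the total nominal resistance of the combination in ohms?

952200 Ω

R1: brown, blue, red → 162; red ×10^2 → 16200 Ω.
R2: white, orange, blue → 936; orange ×10^3 → 936000 Ω.
Series: 16200 + 936000 = 952200 Ω.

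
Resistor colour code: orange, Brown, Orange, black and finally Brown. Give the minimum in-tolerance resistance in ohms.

Orange → 3 (first significant figure)
Brown → 1 (second significant figure)
Orange → 3 (third significant figure)
Black → ×1 multiplier
Brown → ±1% tolerance
313 × 1 = 313 Ω
Minimum = 313 × (1 − 1/100) = 309.87 Ω.

309.87 Ω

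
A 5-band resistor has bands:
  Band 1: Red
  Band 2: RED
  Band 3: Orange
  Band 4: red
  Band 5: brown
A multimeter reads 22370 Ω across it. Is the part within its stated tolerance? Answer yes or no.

Red → 2 (first significant figure)
Red → 2 (second significant figure)
Orange → 3 (third significant figure)
Red → ×10^2 multiplier
Brown → ±1% tolerance
223 × 100 = 22300 Ω
Allowed range: 22077 Ω to 22523 Ω.
22370 Ω lies inside that range.

yes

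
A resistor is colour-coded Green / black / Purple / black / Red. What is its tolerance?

±2%

The last band, red, is the tolerance band.
Red corresponds to ±2%.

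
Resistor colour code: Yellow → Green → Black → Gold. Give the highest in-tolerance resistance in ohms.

Yellow → 4 (first significant figure)
Green → 5 (second significant figure)
Black → ×1 multiplier
Gold → ±5% tolerance
45 × 1 = 45 Ω
Highest = 45 × (1 + 5/100) = 47.25 Ω.

47.25 Ω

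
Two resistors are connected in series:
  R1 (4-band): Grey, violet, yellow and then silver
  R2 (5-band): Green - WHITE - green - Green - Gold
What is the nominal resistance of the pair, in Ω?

R1: grey, violet → 87; yellow ×10^4 → 870000 Ω.
R2: green, white, green → 595; green ×10^5 → 59500000 Ω.
Series: 870000 + 59500000 = 60370000 Ω.

60370000 Ω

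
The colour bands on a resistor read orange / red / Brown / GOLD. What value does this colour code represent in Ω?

320 Ω

Orange → 3 (first significant figure)
Red → 2 (second significant figure)
Brown → ×10 multiplier
32 × 10 = 320 Ω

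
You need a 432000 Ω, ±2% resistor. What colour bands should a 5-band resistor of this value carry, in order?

yellow, orange, red, orange, red

432000 Ω = 432 × 10^3.
4 → yellow
3 → orange
2 → red
Multiplier 10^3 → orange.
±2% tolerance → red.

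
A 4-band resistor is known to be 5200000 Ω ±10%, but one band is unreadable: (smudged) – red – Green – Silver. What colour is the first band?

5200000 Ω = 52 × 10^5.
The first band gives digit 5 of the significand, and 5 is green.

green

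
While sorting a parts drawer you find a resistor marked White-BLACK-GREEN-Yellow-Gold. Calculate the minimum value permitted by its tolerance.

White → 9 (first significant figure)
Black → 0 (second significant figure)
Green → 5 (third significant figure)
Yellow → ×10^4 multiplier
Gold → ±5% tolerance
905 × 10000 = 9050000 Ω
Minimum = 9050000 × (1 − 5/100) = 8597500 Ω.

8597500 Ω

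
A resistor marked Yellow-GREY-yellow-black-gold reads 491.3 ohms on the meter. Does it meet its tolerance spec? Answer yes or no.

Yellow → 4 (first significant figure)
Grey → 8 (second significant figure)
Yellow → 4 (third significant figure)
Black → ×1 multiplier
Gold → ±5% tolerance
484 × 1 = 484 Ω
Allowed range: 459.8 Ω to 508.2 Ω.
491.3 ohms lies inside that range.

yes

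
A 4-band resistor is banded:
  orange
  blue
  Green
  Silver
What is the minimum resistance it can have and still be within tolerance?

3240000 Ω

Orange → 3 (first significant figure)
Blue → 6 (second significant figure)
Green → ×10^5 multiplier
Silver → ±10% tolerance
36 × 100000 = 3600000 Ω
Minimum = 3600000 × (1 − 10/100) = 3240000 Ω.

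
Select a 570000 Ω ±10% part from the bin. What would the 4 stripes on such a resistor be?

green, violet, yellow, silver

570000 Ω = 57 × 10^4.
5 → green
7 → violet
Multiplier 10^4 → yellow.
±10% tolerance → silver.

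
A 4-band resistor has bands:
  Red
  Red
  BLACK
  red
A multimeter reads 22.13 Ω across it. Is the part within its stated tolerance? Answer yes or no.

Red → 2 (first significant figure)
Red → 2 (second significant figure)
Black → ×1 multiplier
Red → ±2% tolerance
22 × 1 = 22 Ω
Allowed range: 21.56 Ω to 22.44 Ω.
22.13 Ω lies inside that range.

yes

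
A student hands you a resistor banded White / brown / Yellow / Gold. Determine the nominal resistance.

910000 Ω

White → 9 (first significant figure)
Brown → 1 (second significant figure)
Yellow → ×10^4 multiplier
91 × 10000 = 910000 Ω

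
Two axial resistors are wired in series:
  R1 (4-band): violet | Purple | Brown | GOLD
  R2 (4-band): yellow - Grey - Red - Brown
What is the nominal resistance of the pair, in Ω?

5570 Ω

R1: violet, violet → 77; brown ×10 → 770 Ω.
R2: yellow, grey → 48; red ×10^2 → 4800 Ω.
Series: 770 + 4800 = 5570 Ω.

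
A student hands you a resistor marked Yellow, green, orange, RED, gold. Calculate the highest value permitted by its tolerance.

47565 Ω

Yellow → 4 (first significant figure)
Green → 5 (second significant figure)
Orange → 3 (third significant figure)
Red → ×10^2 multiplier
Gold → ±5% tolerance
453 × 100 = 45300 Ω
Highest = 45300 × (1 + 5/100) = 47565 Ω.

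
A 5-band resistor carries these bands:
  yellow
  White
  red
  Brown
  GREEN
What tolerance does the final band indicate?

±0.5%

The last band, green, is the tolerance band.
Green corresponds to ±0.5%.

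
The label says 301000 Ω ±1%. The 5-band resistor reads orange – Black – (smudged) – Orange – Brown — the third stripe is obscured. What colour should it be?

brown

301000 Ω = 301 × 10^3.
The third band gives digit 1 of the significand, and 1 is brown.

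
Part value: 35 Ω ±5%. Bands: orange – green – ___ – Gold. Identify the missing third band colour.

black

35 Ω = 35 × 10^0.
The third band is the multiplier, 10^0, which is black.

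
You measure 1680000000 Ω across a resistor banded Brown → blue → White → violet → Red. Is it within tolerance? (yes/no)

yes

Brown → 1 (first significant figure)
Blue → 6 (second significant figure)
White → 9 (third significant figure)
Violet → ×10^7 multiplier
Red → ±2% tolerance
169 × 10000000 = 1690000000 Ω
Allowed range: 1656200000 Ω to 1723800000 Ω.
1680000000 Ω lies inside that range.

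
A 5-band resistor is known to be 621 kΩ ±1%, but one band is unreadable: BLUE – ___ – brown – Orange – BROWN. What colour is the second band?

red

621000 Ω = 621 × 10^3.
The second band gives digit 2 of the significand, and 2 is red.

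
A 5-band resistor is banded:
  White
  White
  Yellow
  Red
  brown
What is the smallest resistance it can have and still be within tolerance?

White → 9 (first significant figure)
White → 9 (second significant figure)
Yellow → 4 (third significant figure)
Red → ×10^2 multiplier
Brown → ±1% tolerance
994 × 100 = 99400 Ω
Smallest = 99400 × (1 − 1/100) = 98406 Ω.

98406 Ω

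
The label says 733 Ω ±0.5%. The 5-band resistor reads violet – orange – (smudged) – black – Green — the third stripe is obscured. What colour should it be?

733 Ω = 733 × 10^0.
The third band gives digit 3 of the significand, and 3 is orange.

orange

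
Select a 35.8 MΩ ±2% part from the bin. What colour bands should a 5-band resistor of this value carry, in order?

35800000 Ω = 358 × 10^5.
3 → orange
5 → green
8 → grey
Multiplier 10^5 → green.
±2% tolerance → red.

orange, green, grey, green, red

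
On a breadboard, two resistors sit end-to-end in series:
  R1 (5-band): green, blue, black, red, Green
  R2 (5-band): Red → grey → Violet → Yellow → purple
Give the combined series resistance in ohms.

2926000 Ω

R1: green, blue, black → 560; red ×10^2 → 56000 Ω.
R2: red, grey, violet → 287; yellow ×10^4 → 2870000 Ω.
Series: 56000 + 2870000 = 2926000 Ω.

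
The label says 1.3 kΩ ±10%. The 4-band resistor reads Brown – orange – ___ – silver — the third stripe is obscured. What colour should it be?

1300 Ω = 13 × 10^2.
The third band is the multiplier, 10^2, which is red.

red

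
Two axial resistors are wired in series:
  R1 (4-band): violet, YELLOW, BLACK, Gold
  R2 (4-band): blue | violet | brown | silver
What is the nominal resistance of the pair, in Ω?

744 Ω

R1: violet, yellow → 74; black ×1 → 74 Ω.
R2: blue, violet → 67; brown ×10 → 670 Ω.
Series: 74 + 670 = 744 Ω.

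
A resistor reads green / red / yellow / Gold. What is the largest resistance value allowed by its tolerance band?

Green → 5 (first significant figure)
Red → 2 (second significant figure)
Yellow → ×10^4 multiplier
Gold → ±5% tolerance
52 × 10000 = 520000 Ω
Largest = 520000 × (1 + 5/100) = 546000 Ω.

546000 Ω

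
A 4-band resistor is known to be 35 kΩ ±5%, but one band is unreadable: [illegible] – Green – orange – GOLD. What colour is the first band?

35000 Ω = 35 × 10^3.
The first band gives digit 3 of the significand, and 3 is orange.

orange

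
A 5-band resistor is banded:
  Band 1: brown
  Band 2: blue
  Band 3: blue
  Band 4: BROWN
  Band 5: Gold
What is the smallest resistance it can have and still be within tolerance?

1577 Ω

Brown → 1 (first significant figure)
Blue → 6 (second significant figure)
Blue → 6 (third significant figure)
Brown → ×10 multiplier
Gold → ±5% tolerance
166 × 10 = 1660 Ω
Smallest = 1660 × (1 − 5/100) = 1577 Ω.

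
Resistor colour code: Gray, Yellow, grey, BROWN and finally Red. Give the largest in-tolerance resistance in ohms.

Grey → 8 (first significant figure)
Yellow → 4 (second significant figure)
Grey → 8 (third significant figure)
Brown → ×10 multiplier
Red → ±2% tolerance
848 × 10 = 8480 Ω
Largest = 8480 × (1 + 2/100) = 8649.6 Ω.

8649.6 Ω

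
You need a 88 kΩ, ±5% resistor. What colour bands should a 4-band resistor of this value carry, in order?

grey, grey, orange, gold

88000 Ω = 88 × 10^3.
8 → grey
8 → grey
Multiplier 10^3 → orange.
±5% tolerance → gold.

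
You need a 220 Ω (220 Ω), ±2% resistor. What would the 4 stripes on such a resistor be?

red, red, brown, red

220 Ω = 22 × 10^1.
2 → red
2 → red
Multiplier 10^1 → brown.
±2% tolerance → red.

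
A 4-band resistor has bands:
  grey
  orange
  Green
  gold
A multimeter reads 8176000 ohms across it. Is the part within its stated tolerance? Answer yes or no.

yes

Grey → 8 (first significant figure)
Orange → 3 (second significant figure)
Green → ×10^5 multiplier
Gold → ±5% tolerance
83 × 100000 = 8300000 Ω
Allowed range: 7885000 Ω to 8715000 Ω.
8176000 ohms lies inside that range.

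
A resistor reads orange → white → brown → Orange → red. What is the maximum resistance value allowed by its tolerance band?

398820 Ω

Orange → 3 (first significant figure)
White → 9 (second significant figure)
Brown → 1 (third significant figure)
Orange → ×10^3 multiplier
Red → ±2% tolerance
391 × 1000 = 391000 Ω
Maximum = 391000 × (1 + 2/100) = 398820 Ω.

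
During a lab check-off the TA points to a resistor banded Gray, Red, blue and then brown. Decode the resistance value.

Grey → 8 (first significant figure)
Red → 2 (second significant figure)
Blue → ×10^6 multiplier
82 × 1000000 = 82000000 Ω

82000000 Ω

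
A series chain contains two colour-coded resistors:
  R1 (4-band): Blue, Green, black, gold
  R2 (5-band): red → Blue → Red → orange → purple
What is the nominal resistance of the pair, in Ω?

R1: blue, green → 65; black ×1 → 65 Ω.
R2: red, blue, red → 262; orange ×10^3 → 262000 Ω.
Series: 65 + 262000 = 262065 Ω.

262065 Ω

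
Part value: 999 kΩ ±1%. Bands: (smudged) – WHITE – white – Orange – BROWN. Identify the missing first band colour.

999000 Ω = 999 × 10^3.
The first band gives digit 9 of the significand, and 9 is white.

white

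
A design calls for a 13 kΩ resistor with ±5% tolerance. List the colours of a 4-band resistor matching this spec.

brown, orange, orange, gold

13000 Ω = 13 × 10^3.
1 → brown
3 → orange
Multiplier 10^3 → orange.
±5% tolerance → gold.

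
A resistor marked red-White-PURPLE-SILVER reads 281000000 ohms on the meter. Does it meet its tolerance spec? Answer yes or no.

yes

Red → 2 (first significant figure)
White → 9 (second significant figure)
Violet → ×10^7 multiplier
Silver → ±10% tolerance
29 × 10000000 = 290000000 Ω
Allowed range: 261000000 Ω to 319000000 Ω.
281000000 ohms lies inside that range.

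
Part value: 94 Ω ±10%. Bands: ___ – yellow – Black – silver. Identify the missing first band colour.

94 Ω = 94 × 10^0.
The first band gives digit 9 of the significand, and 9 is white.

white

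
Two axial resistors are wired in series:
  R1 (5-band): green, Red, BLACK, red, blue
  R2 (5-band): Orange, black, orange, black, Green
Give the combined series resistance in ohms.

52303 Ω

R1: green, red, black → 520; red ×10^2 → 52000 Ω.
R2: orange, black, orange → 303; black ×1 → 303 Ω.
Series: 52000 + 303 = 52303 Ω.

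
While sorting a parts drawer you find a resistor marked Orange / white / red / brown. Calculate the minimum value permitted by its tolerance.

3861 Ω

Orange → 3 (first significant figure)
White → 9 (second significant figure)
Red → ×10^2 multiplier
Brown → ±1% tolerance
39 × 100 = 3900 Ω
Minimum = 3900 × (1 − 1/100) = 3861 Ω.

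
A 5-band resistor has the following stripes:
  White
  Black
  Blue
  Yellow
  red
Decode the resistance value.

White → 9 (first significant figure)
Black → 0 (second significant figure)
Blue → 6 (third significant figure)
Yellow → ×10^4 multiplier
906 × 10000 = 9060000 Ω

9060000 Ω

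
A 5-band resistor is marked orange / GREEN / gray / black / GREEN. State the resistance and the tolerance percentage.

Orange → 3 (first significant figure)
Green → 5 (second significant figure)
Grey → 8 (third significant figure)
Black → ×1 multiplier
Green → ±0.5% tolerance
358 × 1 = 358 Ω

358 Ω ±0.5%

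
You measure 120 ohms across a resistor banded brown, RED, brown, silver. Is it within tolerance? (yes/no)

yes

Brown → 1 (first significant figure)
Red → 2 (second significant figure)
Brown → ×10 multiplier
Silver → ±10% tolerance
12 × 10 = 120 Ω
Allowed range: 108 Ω to 132 Ω.
120 ohms lies inside that range.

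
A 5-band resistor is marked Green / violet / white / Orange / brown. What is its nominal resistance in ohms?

Green → 5 (first significant figure)
Violet → 7 (second significant figure)
White → 9 (third significant figure)
Orange → ×10^3 multiplier
579 × 1000 = 579000 Ω

579000 Ω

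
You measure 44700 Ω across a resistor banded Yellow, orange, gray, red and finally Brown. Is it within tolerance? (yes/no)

no

Yellow → 4 (first significant figure)
Orange → 3 (second significant figure)
Grey → 8 (third significant figure)
Red → ×10^2 multiplier
Brown → ±1% tolerance
438 × 100 = 43800 Ω
Allowed range: 43362 Ω to 44238 Ω.
44700 Ω lies outside that range.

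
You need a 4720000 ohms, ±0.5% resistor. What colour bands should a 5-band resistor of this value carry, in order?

yellow, violet, red, yellow, green

4720000 Ω = 472 × 10^4.
4 → yellow
7 → violet
2 → red
Multiplier 10^4 → yellow.
±0.5% tolerance → green.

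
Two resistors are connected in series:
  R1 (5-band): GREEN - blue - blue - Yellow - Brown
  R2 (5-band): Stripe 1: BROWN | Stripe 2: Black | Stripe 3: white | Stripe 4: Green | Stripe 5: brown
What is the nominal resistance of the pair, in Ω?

16560000 Ω

R1: green, blue, blue → 566; yellow ×10^4 → 5660000 Ω.
R2: brown, black, white → 109; green ×10^5 → 10900000 Ω.
Series: 5660000 + 10900000 = 16560000 Ω.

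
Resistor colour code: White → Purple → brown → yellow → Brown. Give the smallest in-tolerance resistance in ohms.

White → 9 (first significant figure)
Violet → 7 (second significant figure)
Brown → 1 (third significant figure)
Yellow → ×10^4 multiplier
Brown → ±1% tolerance
971 × 10000 = 9710000 Ω
Smallest = 9710000 × (1 − 1/100) = 9612900 Ω.

9612900 Ω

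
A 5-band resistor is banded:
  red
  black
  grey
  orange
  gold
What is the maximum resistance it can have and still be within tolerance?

218400 Ω

Red → 2 (first significant figure)
Black → 0 (second significant figure)
Grey → 8 (third significant figure)
Orange → ×10^3 multiplier
Gold → ±5% tolerance
208 × 1000 = 208000 Ω
Maximum = 208000 × (1 + 5/100) = 218400 Ω.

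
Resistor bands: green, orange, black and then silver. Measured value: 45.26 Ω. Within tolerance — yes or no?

no

Green → 5 (first significant figure)
Orange → 3 (second significant figure)
Black → ×1 multiplier
Silver → ±10% tolerance
53 × 1 = 53 Ω
Allowed range: 47.7 Ω to 58.3 Ω.
45.26 Ω lies outside that range.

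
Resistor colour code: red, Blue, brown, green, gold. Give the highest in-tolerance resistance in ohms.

27405000 Ω

Red → 2 (first significant figure)
Blue → 6 (second significant figure)
Brown → 1 (third significant figure)
Green → ×10^5 multiplier
Gold → ±5% tolerance
261 × 100000 = 26100000 Ω
Highest = 26100000 × (1 + 5/100) = 27405000 Ω.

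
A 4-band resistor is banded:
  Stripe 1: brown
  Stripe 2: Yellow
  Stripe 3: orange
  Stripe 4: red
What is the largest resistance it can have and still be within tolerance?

14280 Ω

Brown → 1 (first significant figure)
Yellow → 4 (second significant figure)
Orange → ×10^3 multiplier
Red → ±2% tolerance
14 × 1000 = 14000 Ω
Largest = 14000 × (1 + 2/100) = 14280 Ω.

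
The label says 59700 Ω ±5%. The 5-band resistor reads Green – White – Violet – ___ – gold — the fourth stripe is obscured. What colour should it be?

59700 Ω = 597 × 10^2.
The fourth band is the multiplier, 10^2, which is red.

red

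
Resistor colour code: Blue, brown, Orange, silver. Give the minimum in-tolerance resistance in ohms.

Blue → 6 (first significant figure)
Brown → 1 (second significant figure)
Orange → ×10^3 multiplier
Silver → ±10% tolerance
61 × 1000 = 61000 Ω
Minimum = 61000 × (1 − 10/100) = 54900 Ω.

54900 Ω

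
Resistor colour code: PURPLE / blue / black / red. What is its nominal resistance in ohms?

Violet → 7 (first significant figure)
Blue → 6 (second significant figure)
Black → ×1 multiplier
76 × 1 = 76 Ω

76 Ω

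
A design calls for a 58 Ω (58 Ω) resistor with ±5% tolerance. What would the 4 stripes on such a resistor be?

green, grey, black, gold

58 Ω = 58 × 10^0.
5 → green
8 → grey
Multiplier 10^0 → black.
±5% tolerance → gold.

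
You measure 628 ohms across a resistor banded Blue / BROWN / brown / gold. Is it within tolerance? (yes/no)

yes

Blue → 6 (first significant figure)
Brown → 1 (second significant figure)
Brown → ×10 multiplier
Gold → ±5% tolerance
61 × 10 = 610 Ω
Allowed range: 579.5 Ω to 640.5 Ω.
628 ohms lies inside that range.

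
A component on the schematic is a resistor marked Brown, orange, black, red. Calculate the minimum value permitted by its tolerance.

Brown → 1 (first significant figure)
Orange → 3 (second significant figure)
Black → ×1 multiplier
Red → ±2% tolerance
13 × 1 = 13 Ω
Minimum = 13 × (1 − 2/100) = 12.74 Ω.

12.74 Ω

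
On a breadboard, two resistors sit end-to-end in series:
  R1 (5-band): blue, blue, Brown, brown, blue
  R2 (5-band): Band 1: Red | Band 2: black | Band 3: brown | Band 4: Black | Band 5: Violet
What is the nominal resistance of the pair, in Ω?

6811 Ω

R1: blue, blue, brown → 661; brown ×10 → 6610 Ω.
R2: red, black, brown → 201; black ×1 → 201 Ω.
Series: 6610 + 201 = 6811 Ω.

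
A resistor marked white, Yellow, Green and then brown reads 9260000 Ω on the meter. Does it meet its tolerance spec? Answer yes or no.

no

White → 9 (first significant figure)
Yellow → 4 (second significant figure)
Green → ×10^5 multiplier
Brown → ±1% tolerance
94 × 100000 = 9400000 Ω
Allowed range: 9306000 Ω to 9494000 Ω.
9260000 Ω lies outside that range.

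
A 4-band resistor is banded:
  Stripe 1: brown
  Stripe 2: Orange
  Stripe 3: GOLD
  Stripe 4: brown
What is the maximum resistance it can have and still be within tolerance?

1.313 Ω

Brown → 1 (first significant figure)
Orange → 3 (second significant figure)
Gold → ×0.1 multiplier
Brown → ±1% tolerance
13 × 0.1 = 1.3 Ω
Maximum = 1.3 × (1 + 1/100) = 1.313 Ω.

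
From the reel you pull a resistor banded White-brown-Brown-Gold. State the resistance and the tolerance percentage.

White → 9 (first significant figure)
Brown → 1 (second significant figure)
Brown → ×10 multiplier
Gold → ±5% tolerance
91 × 10 = 910 Ω

910 Ω ±5%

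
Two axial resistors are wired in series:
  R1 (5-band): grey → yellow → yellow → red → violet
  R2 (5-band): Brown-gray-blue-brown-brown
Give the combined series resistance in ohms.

86260 Ω

R1: grey, yellow, yellow → 844; red ×10^2 → 84400 Ω.
R2: brown, grey, blue → 186; brown ×10 → 1860 Ω.
Series: 84400 + 1860 = 86260 Ω.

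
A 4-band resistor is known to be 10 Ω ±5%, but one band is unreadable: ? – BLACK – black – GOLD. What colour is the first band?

brown

10 Ω = 10 × 10^0.
The first band gives digit 1 of the significand, and 1 is brown.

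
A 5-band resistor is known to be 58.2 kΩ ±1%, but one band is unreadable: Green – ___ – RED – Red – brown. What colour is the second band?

58200 Ω = 582 × 10^2.
The second band gives digit 8 of the significand, and 8 is grey.

grey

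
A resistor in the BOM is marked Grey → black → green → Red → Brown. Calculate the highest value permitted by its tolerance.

Grey → 8 (first significant figure)
Black → 0 (second significant figure)
Green → 5 (third significant figure)
Red → ×10^2 multiplier
Brown → ±1% tolerance
805 × 100 = 80500 Ω
Highest = 80500 × (1 + 1/100) = 81305 Ω.

81305 Ω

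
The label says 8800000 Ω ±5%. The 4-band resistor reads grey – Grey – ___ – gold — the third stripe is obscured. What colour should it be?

green

8800000 Ω = 88 × 10^5.
The third band is the multiplier, 10^5, which is green.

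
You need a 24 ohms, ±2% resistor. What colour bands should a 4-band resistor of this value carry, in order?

red, yellow, black, red

24 Ω = 24 × 10^0.
2 → red
4 → yellow
Multiplier 10^0 → black.
±2% tolerance → red.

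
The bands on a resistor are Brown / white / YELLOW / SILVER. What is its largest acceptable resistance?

Brown → 1 (first significant figure)
White → 9 (second significant figure)
Yellow → ×10^4 multiplier
Silver → ±10% tolerance
19 × 10000 = 190000 Ω
Largest = 190000 × (1 + 10/100) = 209000 Ω.

209000 Ω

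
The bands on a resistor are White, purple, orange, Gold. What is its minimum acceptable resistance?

White → 9 (first significant figure)
Violet → 7 (second significant figure)
Orange → ×10^3 multiplier
Gold → ±5% tolerance
97 × 1000 = 97000 Ω
Minimum = 97000 × (1 − 5/100) = 92150 Ω.

92150 Ω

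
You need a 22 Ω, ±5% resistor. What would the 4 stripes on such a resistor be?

22 Ω = 22 × 10^0.
2 → red
2 → red
Multiplier 10^0 → black.
±5% tolerance → gold.

red, red, black, gold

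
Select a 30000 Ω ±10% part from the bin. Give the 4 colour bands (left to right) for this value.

30000 Ω = 30 × 10^3.
3 → orange
0 → black
Multiplier 10^3 → orange.
±10% tolerance → silver.

orange, black, orange, silver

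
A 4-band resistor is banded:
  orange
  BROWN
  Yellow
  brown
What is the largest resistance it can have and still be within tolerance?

313100 Ω

Orange → 3 (first significant figure)
Brown → 1 (second significant figure)
Yellow → ×10^4 multiplier
Brown → ±1% tolerance
31 × 10000 = 310000 Ω
Largest = 310000 × (1 + 1/100) = 313100 Ω.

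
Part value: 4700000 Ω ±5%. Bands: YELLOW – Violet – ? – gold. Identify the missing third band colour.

green

4700000 Ω = 47 × 10^5.
The third band is the multiplier, 10^5, which is green.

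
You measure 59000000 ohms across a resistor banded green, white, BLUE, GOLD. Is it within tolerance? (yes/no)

Green → 5 (first significant figure)
White → 9 (second significant figure)
Blue → ×10^6 multiplier
Gold → ±5% tolerance
59 × 1000000 = 59000000 Ω
Allowed range: 56050000 Ω to 61950000 Ω.
59000000 ohms lies inside that range.

yes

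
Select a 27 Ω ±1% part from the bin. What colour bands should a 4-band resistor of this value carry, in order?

red, violet, black, brown

27 Ω = 27 × 10^0.
2 → red
7 → violet
Multiplier 10^0 → black.
±1% tolerance → brown.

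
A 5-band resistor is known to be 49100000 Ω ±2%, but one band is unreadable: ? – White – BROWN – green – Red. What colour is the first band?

yellow

49100000 Ω = 491 × 10^5.
The first band gives digit 4 of the significand, and 4 is yellow.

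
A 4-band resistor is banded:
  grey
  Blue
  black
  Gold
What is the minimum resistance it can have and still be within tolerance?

Grey → 8 (first significant figure)
Blue → 6 (second significant figure)
Black → ×1 multiplier
Gold → ±5% tolerance
86 × 1 = 86 Ω
Minimum = 86 × (1 − 5/100) = 81.7 Ω.

81.7 Ω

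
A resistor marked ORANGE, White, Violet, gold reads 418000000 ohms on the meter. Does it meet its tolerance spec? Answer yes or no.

Orange → 3 (first significant figure)
White → 9 (second significant figure)
Violet → ×10^7 multiplier
Gold → ±5% tolerance
39 × 10000000 = 390000000 Ω
Allowed range: 370500000 Ω to 409500000 Ω.
418000000 ohms lies outside that range.

no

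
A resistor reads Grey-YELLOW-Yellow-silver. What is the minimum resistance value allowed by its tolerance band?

Grey → 8 (first significant figure)
Yellow → 4 (second significant figure)
Yellow → ×10^4 multiplier
Silver → ±10% tolerance
84 × 10000 = 840000 Ω
Minimum = 840000 × (1 − 10/100) = 756000 Ω.

756000 Ω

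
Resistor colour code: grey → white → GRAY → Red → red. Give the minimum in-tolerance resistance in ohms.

Grey → 8 (first significant figure)
White → 9 (second significant figure)
Grey → 8 (third significant figure)
Red → ×10^2 multiplier
Red → ±2% tolerance
898 × 100 = 89800 Ω
Minimum = 89800 × (1 − 2/100) = 88004 Ω.

88004 Ω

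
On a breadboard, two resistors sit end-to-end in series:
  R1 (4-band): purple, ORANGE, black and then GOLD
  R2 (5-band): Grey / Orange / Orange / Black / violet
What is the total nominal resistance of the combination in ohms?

R1: violet, orange → 73; black ×1 → 73 Ω.
R2: grey, orange, orange → 833; black ×1 → 833 Ω.
Series: 73 + 833 = 906 Ω.

906 Ω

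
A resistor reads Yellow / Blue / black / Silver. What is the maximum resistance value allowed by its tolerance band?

50.6 Ω

Yellow → 4 (first significant figure)
Blue → 6 (second significant figure)
Black → ×1 multiplier
Silver → ±10% tolerance
46 × 1 = 46 Ω
Maximum = 46 × (1 + 10/100) = 50.6 Ω.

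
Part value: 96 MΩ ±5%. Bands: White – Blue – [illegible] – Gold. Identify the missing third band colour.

blue

96000000 Ω = 96 × 10^6.
The third band is the multiplier, 10^6, which is blue.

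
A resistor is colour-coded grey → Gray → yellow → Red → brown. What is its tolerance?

±1%

The last band, brown, is the tolerance band.
Brown corresponds to ±1%.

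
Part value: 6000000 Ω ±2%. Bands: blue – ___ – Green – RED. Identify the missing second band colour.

black

6000000 Ω = 60 × 10^5.
The second band gives digit 0 of the significand, and 0 is black.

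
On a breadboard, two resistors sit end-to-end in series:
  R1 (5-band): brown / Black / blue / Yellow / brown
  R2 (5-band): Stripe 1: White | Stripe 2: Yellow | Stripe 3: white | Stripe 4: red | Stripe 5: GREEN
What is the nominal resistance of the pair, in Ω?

1154900 Ω

R1: brown, black, blue → 106; yellow ×10^4 → 1060000 Ω.
R2: white, yellow, white → 949; red ×10^2 → 94900 Ω.
Series: 1060000 + 94900 = 1154900 Ω.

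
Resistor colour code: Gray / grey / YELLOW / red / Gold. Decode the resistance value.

Grey → 8 (first significant figure)
Grey → 8 (second significant figure)
Yellow → 4 (third significant figure)
Red → ×10^2 multiplier
884 × 100 = 88400 Ω

88400 Ω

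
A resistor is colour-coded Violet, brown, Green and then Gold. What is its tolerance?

The last band, gold, is the tolerance band.
Gold corresponds to ±5%.

±5%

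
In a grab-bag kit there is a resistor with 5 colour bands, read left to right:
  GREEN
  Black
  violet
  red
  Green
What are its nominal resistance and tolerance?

Green → 5 (first significant figure)
Black → 0 (second significant figure)
Violet → 7 (third significant figure)
Red → ×10^2 multiplier
Green → ±0.5% tolerance
507 × 100 = 50700 Ω

50700 Ω ±0.5%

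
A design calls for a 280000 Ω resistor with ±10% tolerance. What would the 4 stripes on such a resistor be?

red, grey, yellow, silver

280000 Ω = 28 × 10^4.
2 → red
8 → grey
Multiplier 10^4 → yellow.
±10% tolerance → silver.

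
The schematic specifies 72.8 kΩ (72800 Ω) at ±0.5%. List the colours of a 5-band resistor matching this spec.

72800 Ω = 728 × 10^2.
7 → violet
2 → red
8 → grey
Multiplier 10^2 → red.
±0.5% tolerance → green.

violet, red, grey, red, green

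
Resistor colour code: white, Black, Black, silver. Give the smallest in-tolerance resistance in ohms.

White → 9 (first significant figure)
Black → 0 (second significant figure)
Black → ×1 multiplier
Silver → ±10% tolerance
90 × 1 = 90 Ω
Smallest = 90 × (1 − 10/100) = 81 Ω.

81 Ω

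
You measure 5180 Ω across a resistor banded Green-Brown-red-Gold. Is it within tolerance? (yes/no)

Green → 5 (first significant figure)
Brown → 1 (second significant figure)
Red → ×10^2 multiplier
Gold → ±5% tolerance
51 × 100 = 5100 Ω
Allowed range: 4845 Ω to 5355 Ω.
5180 Ω lies inside that range.

yes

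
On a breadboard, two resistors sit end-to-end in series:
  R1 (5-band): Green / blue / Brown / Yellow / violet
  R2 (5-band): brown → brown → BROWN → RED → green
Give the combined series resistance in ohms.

R1: green, blue, brown → 561; yellow ×10^4 → 5610000 Ω.
R2: brown, brown, brown → 111; red ×10^2 → 11100 Ω.
Series: 5610000 + 11100 = 5621100 Ω.

5621100 Ω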